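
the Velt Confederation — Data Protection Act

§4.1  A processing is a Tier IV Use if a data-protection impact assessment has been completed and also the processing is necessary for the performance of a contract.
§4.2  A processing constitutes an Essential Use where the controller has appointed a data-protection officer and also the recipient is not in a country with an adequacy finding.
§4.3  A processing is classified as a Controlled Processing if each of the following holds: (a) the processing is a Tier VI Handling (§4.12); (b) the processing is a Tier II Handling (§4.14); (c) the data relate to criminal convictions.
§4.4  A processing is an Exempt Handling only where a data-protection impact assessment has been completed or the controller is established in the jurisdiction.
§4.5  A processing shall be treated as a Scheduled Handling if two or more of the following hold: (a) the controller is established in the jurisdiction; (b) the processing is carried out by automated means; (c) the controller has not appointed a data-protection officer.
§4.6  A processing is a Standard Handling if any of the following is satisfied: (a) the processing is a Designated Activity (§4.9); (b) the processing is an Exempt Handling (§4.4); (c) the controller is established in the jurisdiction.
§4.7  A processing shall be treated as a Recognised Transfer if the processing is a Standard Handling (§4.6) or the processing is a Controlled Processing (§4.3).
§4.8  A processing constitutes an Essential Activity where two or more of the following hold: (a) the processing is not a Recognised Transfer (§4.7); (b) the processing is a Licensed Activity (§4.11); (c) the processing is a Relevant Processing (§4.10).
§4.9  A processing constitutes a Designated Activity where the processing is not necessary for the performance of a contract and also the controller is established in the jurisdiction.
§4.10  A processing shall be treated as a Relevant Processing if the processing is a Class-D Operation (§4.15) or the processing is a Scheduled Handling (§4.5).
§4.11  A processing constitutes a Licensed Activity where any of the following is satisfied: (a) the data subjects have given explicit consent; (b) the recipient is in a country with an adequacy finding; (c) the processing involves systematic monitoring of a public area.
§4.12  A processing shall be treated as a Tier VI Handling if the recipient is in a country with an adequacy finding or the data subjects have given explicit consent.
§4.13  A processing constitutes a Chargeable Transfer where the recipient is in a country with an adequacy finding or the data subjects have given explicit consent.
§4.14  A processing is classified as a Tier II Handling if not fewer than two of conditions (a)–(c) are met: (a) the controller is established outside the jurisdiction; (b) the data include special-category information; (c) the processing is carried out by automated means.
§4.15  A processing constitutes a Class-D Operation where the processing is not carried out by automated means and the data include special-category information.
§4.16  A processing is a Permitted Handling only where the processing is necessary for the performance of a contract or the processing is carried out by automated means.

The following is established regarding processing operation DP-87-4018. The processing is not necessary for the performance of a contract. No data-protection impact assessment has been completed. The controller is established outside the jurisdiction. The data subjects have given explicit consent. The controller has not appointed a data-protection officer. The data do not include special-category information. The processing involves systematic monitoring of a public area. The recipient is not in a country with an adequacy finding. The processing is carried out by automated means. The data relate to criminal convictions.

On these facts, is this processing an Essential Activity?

Yes

§4.9 — Designated Activity: [the processing is not necessary for the performance of a contract? yes] AND [the controller is established in the jurisdiction? no] → not satisfied.
§4.4 — Exempt Handling: [a data-protection impact assessment has been completed? no] OR [the controller is established in the jurisdiction? no] → not satisfied.
§4.6 — Standard Handling: [Designated Activity (§4.9)? no] OR [Exempt Handling (§4.4)? no] OR [the controller is established in the jurisdiction? no] → not satisfied.
§4.12 — Tier VI Handling: [the recipient is in a country with an adequacy finding? no] OR [the data subjects have given explicit consent? yes] → satisfied.
§4.14 — Tier II Handling: the controller is established outside the jurisdiction? yes; the data include special-category information? no; the processing is carried out by automated means? yes — 2 of 3 hold (need ≥2) → satisfied.
§4.3 — Controlled Processing: [Tier VI Handling (§4.12)? yes] AND [Tier II Handling (§4.14)? yes] AND [the data relate to criminal convictions? yes] → satisfied.
§4.7 — Recognised Transfer: [Standard Handling (§4.6)? no] OR [Controlled Processing (§4.3)? yes] → satisfied.
§4.11 — Licensed Activity: [the data subjects have given explicit consent? yes] OR [the recipient is in a country with an adequacy finding? no] OR [the processing involves systematic monitoring of a public area? yes] → satisfied.
§4.15 — Class-D Operation: [the processing is not carried out by automated means? no] AND [the data include special-category information? no] → not satisfied.
§4.5 — Scheduled Handling: the controller is established in the jurisdiction? no; the processing is carried out by automated means? yes; the controller has not appointed a data-protection officer? yes — 2 of 3 hold (need ≥2) → satisfied.
§4.10 — Relevant Processing: [Class-D Operation (§4.15)? no] OR [Scheduled Handling (§4.5)? yes] → satisfied.
§4.8 — Essential Activity: not a Recognised Transfer (§4.7)? no; Licensed Activity (§4.11)? yes; Relevant Processing (§4.10)? yes — 2 of 3 hold (need ≥2) → satisfied.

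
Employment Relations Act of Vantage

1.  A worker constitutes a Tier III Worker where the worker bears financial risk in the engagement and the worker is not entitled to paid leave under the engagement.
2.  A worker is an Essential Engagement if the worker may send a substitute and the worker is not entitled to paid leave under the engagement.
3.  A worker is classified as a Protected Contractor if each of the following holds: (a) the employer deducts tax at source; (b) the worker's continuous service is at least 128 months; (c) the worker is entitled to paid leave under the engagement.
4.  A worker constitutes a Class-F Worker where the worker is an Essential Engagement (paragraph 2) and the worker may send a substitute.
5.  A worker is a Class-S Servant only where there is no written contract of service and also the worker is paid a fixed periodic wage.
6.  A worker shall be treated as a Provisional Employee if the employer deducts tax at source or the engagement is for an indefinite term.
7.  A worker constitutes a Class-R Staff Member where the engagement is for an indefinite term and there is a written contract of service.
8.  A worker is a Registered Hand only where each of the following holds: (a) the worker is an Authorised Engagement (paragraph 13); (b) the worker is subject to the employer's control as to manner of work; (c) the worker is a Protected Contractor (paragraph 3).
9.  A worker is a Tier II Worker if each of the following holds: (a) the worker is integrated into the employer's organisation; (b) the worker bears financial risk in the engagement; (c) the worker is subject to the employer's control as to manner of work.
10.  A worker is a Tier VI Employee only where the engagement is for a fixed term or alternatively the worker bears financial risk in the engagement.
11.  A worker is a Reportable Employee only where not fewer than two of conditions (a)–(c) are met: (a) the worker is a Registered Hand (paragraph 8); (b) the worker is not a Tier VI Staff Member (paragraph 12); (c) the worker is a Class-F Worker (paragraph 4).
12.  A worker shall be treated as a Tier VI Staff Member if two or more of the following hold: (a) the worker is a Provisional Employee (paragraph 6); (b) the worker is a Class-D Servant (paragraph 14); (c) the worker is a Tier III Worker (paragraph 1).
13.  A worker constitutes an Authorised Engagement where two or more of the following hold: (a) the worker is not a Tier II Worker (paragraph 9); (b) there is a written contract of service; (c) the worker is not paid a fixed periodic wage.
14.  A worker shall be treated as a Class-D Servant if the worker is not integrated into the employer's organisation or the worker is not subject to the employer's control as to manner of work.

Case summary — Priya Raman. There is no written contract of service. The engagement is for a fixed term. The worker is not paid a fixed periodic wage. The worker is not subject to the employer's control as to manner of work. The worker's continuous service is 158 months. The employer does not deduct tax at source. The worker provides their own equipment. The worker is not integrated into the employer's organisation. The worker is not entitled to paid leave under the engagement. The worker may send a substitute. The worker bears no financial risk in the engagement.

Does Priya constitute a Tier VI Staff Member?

paragraph 6 — Provisional Employee: [the employer deducts tax at source? no] OR [the engagement is for an indefinite term? no] → not satisfied.
paragraph 14 — Class-D Servant: [the worker is not integrated into the employer's organisation? yes] OR [the worker is not subject to the employer's control as to manner of work? yes] → satisfied.
paragraph 1 — Tier III Worker: [the worker bears financial risk in the engagement? no] AND [the worker is not entitled to paid leave under the engagement? yes] → not satisfied.
paragraph 12 — Tier VI Staff Member: Provisional Employee (paragraph 6)? no; Class-D Servant (paragraph 14)? yes; Tier III Worker (paragraph 1)? no — 1 of 3 hold (need ≥2) → not satisfied.

No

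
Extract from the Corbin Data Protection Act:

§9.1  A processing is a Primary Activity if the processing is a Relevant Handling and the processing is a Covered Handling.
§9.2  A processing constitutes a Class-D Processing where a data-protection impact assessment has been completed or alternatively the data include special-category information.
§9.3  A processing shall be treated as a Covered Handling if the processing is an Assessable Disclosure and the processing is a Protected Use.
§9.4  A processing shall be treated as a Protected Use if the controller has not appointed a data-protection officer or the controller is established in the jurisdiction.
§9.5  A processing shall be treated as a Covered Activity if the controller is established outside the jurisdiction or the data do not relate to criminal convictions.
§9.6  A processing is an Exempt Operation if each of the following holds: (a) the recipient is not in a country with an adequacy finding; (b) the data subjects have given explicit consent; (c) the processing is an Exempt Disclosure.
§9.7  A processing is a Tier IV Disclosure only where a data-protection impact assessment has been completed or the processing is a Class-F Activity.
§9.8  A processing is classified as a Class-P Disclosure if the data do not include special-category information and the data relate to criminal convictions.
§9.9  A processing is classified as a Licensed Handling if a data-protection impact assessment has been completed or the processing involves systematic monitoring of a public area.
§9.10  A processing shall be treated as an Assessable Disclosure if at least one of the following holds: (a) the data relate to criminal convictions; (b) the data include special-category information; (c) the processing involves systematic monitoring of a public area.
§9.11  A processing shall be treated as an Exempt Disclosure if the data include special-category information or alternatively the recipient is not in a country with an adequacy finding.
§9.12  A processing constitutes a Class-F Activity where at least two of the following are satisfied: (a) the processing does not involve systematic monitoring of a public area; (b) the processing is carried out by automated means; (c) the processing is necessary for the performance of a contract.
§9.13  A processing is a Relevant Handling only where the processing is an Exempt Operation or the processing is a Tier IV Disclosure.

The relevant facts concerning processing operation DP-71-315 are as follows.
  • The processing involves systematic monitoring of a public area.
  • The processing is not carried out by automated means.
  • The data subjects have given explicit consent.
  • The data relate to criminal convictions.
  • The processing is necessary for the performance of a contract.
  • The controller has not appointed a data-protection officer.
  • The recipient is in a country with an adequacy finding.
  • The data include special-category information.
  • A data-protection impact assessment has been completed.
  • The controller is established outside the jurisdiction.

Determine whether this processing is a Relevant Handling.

Yes

Under §9.11: the data include special-category information? yes; or the recipient is not in a country with an adequacy finding? no. So the processing is an Exempt Disclosure.
Under §9.6: the recipient is not in a country with an adequacy finding? no; and the data subjects have given explicit consent? yes; and Exempt Disclosure (§9.11)? yes. So the processing is not an Exempt Operation.
Under §9.12: the processing does not involve systematic monitoring of a public area? no; the processing is carried out by automated means? no; the processing is necessary for the performance of a contract? yes — 1 of 3 hold (need ≥2) → not satisfied.
Under §9.7: a data-protection impact assessment has been completed? yes; or Class-F Activity (§9.12)? no. So the processing is a Tier IV Disclosure.
Under §9.13: Exempt Operation (§9.6)? no; or Tier IV Disclosure (§9.7)? yes. So the processing is a Relevant Handling.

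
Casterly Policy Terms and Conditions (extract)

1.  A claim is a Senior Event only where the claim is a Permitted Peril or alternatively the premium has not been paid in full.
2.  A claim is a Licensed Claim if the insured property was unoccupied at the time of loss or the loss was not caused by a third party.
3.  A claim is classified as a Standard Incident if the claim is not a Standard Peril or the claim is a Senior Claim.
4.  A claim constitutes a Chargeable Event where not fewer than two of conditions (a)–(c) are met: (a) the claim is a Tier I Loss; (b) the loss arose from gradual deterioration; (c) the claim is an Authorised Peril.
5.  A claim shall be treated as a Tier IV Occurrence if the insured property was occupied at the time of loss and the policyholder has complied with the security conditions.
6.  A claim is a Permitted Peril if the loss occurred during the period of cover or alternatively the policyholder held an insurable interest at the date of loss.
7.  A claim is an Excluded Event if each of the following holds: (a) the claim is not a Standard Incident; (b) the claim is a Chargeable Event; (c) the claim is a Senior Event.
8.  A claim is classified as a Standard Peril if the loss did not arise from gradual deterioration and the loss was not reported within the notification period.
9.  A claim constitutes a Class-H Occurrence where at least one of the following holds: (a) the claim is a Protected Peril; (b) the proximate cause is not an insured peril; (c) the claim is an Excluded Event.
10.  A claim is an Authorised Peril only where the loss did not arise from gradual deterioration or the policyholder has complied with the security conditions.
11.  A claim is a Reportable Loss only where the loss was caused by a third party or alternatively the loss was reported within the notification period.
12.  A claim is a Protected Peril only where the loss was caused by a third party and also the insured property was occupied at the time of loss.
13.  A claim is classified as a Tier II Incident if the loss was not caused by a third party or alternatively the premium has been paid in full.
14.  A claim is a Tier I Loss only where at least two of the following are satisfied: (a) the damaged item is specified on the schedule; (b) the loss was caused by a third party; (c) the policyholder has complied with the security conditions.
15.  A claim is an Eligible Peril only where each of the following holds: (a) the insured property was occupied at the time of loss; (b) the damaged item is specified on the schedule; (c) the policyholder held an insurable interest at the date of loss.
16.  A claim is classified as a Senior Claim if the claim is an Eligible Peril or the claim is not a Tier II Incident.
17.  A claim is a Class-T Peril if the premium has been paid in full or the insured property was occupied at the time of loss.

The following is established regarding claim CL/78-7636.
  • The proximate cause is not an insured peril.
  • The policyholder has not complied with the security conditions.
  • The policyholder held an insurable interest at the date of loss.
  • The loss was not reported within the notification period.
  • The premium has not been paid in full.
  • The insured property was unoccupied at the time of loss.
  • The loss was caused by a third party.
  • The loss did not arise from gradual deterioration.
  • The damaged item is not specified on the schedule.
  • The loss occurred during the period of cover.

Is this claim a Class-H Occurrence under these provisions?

paragraph 12 — Protected Peril: [the loss was caused by a third party? yes] AND [the insured property was occupied at the time of loss? no] → not satisfied.
paragraph 8 — Standard Peril: [the loss did not arise from gradual deterioration? yes] AND [the loss was not reported within the notification period? yes] → satisfied.
paragraph 15 — Eligible Peril: [the insured property was occupied at the time of loss? no] AND [the damaged item is specified on the schedule? no] AND [the policyholder held an insurable interest at the date of loss? yes] → not satisfied.
paragraph 13 — Tier II Incident: [the loss was not caused by a third party? no] OR [the premium has been paid in full? no] → not satisfied.
paragraph 16 — Senior Claim: [Eligible Peril (paragraph 15)? no] OR [not a Tier II Incident (paragraph 13)? yes] → satisfied.
paragraph 3 — Standard Incident: [not a Standard Peril (paragraph 8)? no] OR [Senior Claim (paragraph 16)? yes] → satisfied.
paragraph 14 — Tier I Loss: the damaged item is specified on the schedule? no; the loss was caused by a third party? yes; the policyholder has complied with the security conditions? no — 1 of 3 hold (need ≥2) → not satisfied.
paragraph 10 — Authorised Peril: [the loss did not arise from gradual deterioration? yes] OR [the policyholder has complied with the security conditions? no] → satisfied.
paragraph 4 — Chargeable Event: Tier I Loss (paragraph 14)? no; the loss arose from gradual deterioration? no; Authorised Peril (paragraph 10)? yes — 1 of 3 hold (need ≥2) → not satisfied.
paragraph 6 — Permitted Peril: [the loss occurred during the period of cover? yes] OR [the policyholder held an insurable interest at the date of loss? yes] → satisfied.
paragraph 1 — Senior Event: [Permitted Peril (paragraph 6)? yes] OR [the premium has not been paid in full? yes] → satisfied.
paragraph 7 — Excluded Event: [not a Standard Incident (paragraph 3)? no] AND [Chargeable Event (paragraph 4)? no] AND [Senior Event (paragraph 1)? yes] → not satisfied.
paragraph 9 — Class-H Occurrence: [Protected Peril (paragraph 12)? no] OR [the proximate cause is not an insured peril? yes] OR [Excluded Event (paragraph 7)? no] → satisfied.

Yes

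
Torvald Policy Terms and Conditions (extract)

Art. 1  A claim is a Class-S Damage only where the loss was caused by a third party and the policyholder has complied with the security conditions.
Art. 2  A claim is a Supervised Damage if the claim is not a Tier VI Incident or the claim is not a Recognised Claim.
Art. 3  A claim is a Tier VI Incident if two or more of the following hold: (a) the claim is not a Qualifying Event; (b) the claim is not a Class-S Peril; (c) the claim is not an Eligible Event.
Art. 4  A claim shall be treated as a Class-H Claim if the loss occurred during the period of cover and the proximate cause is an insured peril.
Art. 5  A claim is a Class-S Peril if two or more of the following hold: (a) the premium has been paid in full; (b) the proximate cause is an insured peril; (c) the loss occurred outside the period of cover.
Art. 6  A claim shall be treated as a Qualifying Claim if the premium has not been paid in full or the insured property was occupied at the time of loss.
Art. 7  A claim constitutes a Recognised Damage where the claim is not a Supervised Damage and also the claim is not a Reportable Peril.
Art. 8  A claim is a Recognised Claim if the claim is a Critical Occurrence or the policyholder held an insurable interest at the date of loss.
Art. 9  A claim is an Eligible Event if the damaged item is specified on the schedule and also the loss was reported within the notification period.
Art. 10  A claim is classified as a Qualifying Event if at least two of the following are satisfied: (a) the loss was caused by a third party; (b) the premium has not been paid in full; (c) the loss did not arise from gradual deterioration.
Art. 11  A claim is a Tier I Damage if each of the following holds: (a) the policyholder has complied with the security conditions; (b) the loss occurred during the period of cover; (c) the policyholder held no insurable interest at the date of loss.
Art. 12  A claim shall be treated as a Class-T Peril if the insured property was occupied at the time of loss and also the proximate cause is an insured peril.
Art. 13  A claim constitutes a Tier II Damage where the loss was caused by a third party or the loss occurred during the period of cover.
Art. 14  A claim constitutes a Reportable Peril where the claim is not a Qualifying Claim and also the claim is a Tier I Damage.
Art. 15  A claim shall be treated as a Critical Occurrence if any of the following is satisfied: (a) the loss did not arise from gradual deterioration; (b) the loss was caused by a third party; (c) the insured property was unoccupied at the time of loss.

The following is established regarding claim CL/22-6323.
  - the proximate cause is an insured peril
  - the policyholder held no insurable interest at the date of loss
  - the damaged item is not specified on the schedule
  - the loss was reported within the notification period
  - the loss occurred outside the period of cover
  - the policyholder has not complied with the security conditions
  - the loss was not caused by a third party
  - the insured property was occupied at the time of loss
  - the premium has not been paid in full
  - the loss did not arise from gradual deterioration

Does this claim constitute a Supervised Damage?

Under article 10: the loss was caused by a third party? no; the premium has not been paid in full? yes; the loss did not arise from gradual deterioration? yes — 2 of 3 hold (need ≥2) → satisfied.
Under article 5: the premium has been paid in full? no; the proximate cause is an insured peril? yes; the loss occurred outside the period of cover? yes — 2 of 3 hold (need ≥2) → satisfied.
Under article 9: the damaged item is specified on the schedule? no; and the loss was reported within the notification period? yes. So the claim is not an Eligible Event.
Under article 3: not a Qualifying Event (article 10)? no; not a Class-S Peril (article 5)? no; not an Eligible Event (article 9)? yes — 1 of 3 hold (need ≥2) → not satisfied.
Under article 15: the loss did not arise from gradual deterioration? yes; or the loss was caused by a third party? no; or the insured property was unoccupied at the time of loss? no. So the claim is a Critical Occurrence.
Under article 8: Critical Occurrence (article 15)? yes; or the policyholder held an insurable interest at the date of loss? no. So the claim is a Recognised Claim.
Under article 2: not a Tier VI Incident (article 3)? yes; or not a Recognised Claim (article 8)? no. So the claim is a Supervised Damage.

Yes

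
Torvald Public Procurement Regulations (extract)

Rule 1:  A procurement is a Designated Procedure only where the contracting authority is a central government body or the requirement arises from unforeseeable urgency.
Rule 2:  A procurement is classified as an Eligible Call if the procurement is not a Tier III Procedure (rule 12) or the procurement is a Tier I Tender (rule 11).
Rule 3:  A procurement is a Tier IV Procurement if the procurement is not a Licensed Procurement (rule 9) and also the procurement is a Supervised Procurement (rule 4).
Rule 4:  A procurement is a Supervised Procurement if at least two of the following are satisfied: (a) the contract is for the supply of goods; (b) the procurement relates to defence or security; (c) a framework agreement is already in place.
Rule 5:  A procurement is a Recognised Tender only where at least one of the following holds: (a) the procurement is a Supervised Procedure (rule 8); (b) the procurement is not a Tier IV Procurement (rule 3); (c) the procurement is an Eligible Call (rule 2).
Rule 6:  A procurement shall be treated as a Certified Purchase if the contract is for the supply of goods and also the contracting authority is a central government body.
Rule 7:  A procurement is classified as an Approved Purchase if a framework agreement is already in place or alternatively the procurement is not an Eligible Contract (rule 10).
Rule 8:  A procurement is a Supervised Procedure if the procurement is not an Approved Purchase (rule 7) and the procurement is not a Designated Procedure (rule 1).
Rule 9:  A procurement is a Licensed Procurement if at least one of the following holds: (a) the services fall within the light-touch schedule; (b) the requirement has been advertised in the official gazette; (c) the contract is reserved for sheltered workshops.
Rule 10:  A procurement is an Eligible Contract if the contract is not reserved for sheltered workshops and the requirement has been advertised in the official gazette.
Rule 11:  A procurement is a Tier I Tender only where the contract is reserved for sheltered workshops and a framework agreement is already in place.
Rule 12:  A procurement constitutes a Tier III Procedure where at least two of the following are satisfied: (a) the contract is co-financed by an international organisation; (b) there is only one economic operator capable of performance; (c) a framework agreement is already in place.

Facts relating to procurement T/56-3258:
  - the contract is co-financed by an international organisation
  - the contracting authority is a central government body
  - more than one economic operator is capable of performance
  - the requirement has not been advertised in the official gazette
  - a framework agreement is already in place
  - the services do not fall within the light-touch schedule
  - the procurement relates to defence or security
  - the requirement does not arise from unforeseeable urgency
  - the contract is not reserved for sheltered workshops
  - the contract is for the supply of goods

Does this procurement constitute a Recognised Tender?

No

Under rule 10: the contract is not reserved for sheltered workshops? yes; and the requirement has been advertised in the official gazette? no. So the procurement is not an Eligible Contract.
Under rule 7: a framework agreement is already in place? yes; or not an Eligible Contract (rule 10)? yes. So the procurement is an Approved Purchase.
Under rule 1: the contracting authority is a central government body? yes; or the requirement arises from unforeseeable urgency? no. So the procurement is a Designated Procedure.
Under rule 8: not an Approved Purchase (rule 7)? no; and not a Designated Procedure (rule 1)? no. So the procurement is not a Supervised Procedure.
Under rule 9: the services fall within the light-touch schedule? no; or the requirement has been advertised in the official gazette? no; or the contract is reserved for sheltered workshops? no. So the procurement is not a Licensed Procurement.
Under rule 4: the contract is for the supply of goods? yes; the procurement relates to defence or security? yes; a framework agreement is already in place? yes — 3 of 3 hold (need ≥2) → satisfied.
Under rule 3: not a Licensed Procurement (rule 9)? yes; and Supervised Procurement (rule 4)? yes. So the procurement is a Tier IV Procurement.
Under rule 12: the contract is co-financed by an international organisation? yes; there is only one economic operator capable of performance? no; a framework agreement is already in place? yes — 2 of 3 hold (need ≥2) → satisfied.
Under rule 11: the contract is reserved for sheltered workshops? no; and a framework agreement is already in place? yes. So the procurement is not a Tier I Tender.
Under rule 2: not a Tier III Procedure (rule 12)? no; or Tier I Tender (rule 11)? no. So the procurement is not an Eligible Call.
Under rule 5: Supervised Procedure (rule 8)? no; or not a Tier IV Procurement (rule 3)? no; or Eligible Call (rule 2)? no. So the procurement is not a Recognised Tender.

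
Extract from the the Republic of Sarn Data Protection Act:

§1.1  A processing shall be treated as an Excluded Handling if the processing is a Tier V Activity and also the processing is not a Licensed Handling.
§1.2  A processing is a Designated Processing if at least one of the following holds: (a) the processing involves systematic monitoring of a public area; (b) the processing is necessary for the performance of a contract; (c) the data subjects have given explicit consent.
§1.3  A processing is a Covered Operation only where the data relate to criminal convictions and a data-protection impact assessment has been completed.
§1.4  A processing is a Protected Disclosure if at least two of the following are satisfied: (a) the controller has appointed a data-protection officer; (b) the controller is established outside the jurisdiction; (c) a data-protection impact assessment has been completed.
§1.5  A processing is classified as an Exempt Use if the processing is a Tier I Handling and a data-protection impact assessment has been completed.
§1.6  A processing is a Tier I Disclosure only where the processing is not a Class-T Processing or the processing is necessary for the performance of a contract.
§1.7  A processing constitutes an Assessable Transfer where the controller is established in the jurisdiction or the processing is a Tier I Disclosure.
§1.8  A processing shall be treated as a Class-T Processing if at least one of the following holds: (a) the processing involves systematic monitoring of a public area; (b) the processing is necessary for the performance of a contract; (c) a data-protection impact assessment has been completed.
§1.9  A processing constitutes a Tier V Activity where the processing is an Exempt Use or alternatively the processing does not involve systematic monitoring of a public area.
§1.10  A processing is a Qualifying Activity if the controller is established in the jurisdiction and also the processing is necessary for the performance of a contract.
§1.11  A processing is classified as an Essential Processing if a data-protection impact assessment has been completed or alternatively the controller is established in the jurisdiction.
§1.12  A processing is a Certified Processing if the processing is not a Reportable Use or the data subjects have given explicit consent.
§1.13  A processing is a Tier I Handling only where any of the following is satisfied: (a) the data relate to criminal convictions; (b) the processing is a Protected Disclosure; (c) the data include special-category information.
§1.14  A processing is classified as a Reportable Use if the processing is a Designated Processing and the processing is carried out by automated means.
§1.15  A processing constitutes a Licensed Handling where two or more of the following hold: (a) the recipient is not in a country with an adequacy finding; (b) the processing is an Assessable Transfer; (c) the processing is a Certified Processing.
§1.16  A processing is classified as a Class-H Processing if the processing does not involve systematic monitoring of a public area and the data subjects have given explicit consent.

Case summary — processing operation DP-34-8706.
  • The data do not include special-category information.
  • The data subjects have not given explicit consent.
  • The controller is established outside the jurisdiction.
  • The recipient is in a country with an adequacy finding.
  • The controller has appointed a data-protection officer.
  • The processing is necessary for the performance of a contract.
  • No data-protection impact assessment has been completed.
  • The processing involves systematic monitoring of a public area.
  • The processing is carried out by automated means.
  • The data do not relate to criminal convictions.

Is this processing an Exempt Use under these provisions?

Under §1.4: the controller has appointed a data-protection officer? yes; the controller is established outside the jurisdiction? yes; a data-protection impact assessment has been completed? no — 2 of 3 hold (need ≥2) → satisfied.
Under §1.13: the data relate to criminal convictions? no; or Protected Disclosure (§1.4)? yes; or the data include special-category information? no. So the processing is a Tier I Handling.
Under §1.5: Tier I Handling (§1.13)? yes; and a data-protection impact assessment has been completed? no. So the processing is not an Exempt Use.

No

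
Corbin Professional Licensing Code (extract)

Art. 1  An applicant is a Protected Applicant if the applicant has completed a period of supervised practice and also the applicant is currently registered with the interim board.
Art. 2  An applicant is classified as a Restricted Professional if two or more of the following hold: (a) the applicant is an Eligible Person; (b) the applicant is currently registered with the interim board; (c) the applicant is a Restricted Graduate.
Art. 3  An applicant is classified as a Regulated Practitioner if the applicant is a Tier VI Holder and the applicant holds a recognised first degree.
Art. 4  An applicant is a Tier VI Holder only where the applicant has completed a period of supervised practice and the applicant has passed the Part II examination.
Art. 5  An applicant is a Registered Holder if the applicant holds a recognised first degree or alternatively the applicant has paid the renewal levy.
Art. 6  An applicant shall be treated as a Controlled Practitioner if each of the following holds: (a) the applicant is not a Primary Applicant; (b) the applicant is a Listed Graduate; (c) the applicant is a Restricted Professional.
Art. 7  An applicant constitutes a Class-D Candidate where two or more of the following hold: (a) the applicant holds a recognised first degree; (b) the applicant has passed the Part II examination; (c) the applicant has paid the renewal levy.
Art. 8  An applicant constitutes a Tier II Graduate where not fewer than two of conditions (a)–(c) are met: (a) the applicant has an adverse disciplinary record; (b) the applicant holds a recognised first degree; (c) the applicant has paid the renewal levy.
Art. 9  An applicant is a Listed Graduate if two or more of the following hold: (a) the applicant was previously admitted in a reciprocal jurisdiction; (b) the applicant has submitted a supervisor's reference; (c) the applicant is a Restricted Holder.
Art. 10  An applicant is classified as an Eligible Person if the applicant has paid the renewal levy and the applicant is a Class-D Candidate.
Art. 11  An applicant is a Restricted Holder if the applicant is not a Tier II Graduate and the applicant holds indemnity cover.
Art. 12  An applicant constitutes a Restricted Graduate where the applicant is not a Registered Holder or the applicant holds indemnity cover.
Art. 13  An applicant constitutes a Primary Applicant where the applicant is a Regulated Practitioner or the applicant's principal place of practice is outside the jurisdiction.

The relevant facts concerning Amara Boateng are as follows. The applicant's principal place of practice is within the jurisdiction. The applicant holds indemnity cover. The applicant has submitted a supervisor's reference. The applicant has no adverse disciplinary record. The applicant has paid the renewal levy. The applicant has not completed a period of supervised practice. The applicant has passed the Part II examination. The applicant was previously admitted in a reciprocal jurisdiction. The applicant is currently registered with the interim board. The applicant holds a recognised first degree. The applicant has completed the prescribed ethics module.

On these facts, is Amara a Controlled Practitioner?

article 4 — Tier VI Holder: [the applicant has completed a period of supervised practice? no] AND [the applicant has passed the Part II examination? yes] → not satisfied.
article 3 — Regulated Practitioner: [Tier VI Holder (article 4)? no] AND [the applicant holds a recognised first degree? yes] → not satisfied.
article 13 — Primary Applicant: [Regulated Practitioner (article 3)? no] OR [the applicant's principal place of practice is outside the jurisdiction? no] → not satisfied.
article 8 — Tier II Graduate: the applicant has an adverse disciplinary record? no; the applicant holds a recognised first degree? yes; the applicant has paid the renewal levy? yes — 2 of 3 hold (need ≥2) → satisfied.
article 11 — Restricted Holder: [not a Tier II Graduate (article 8)? no] AND [the applicant holds indemnity cover? yes] → not satisfied.
article 9 — Listed Graduate: the applicant was previously admitted in a reciprocal jurisdiction? yes; the applicant has submitted a supervisor's reference? yes; Restricted Holder (article 11)? no — 2 of 3 hold (need ≥2) → satisfied.
article 7 — Class-D Candidate: the applicant holds a recognised first degree? yes; the applicant has passed the Part II examination? yes; the applicant has paid the renewal levy? yes — 3 of 3 hold (need ≥2) → satisfied.
article 10 — Eligible Person: [the applicant has paid the renewal levy? yes] AND [Class-D Candidate (article 7)? yes] → satisfied.
article 5 — Registered Holder: [the applicant holds a recognised first degree? yes] OR [the applicant has paid the renewal levy? yes] → satisfied.
article 12 — Restricted Graduate: [not a Registered Holder (article 5)? no] OR [the applicant holds indemnity cover? yes] → satisfied.
article 2 — Restricted Professional: Eligible Person (article 10)? yes; the applicant is currently registered with the interim board? yes; Restricted Graduate (article 12)? yes — 3 of 3 hold (need ≥2) → satisfied.
article 6 — Controlled Practitioner: [not a Primary Applicant (article 13)? yes] AND [Listed Graduate (article 9)? yes] AND [Restricted Professional (article 2)? yes] → satisfied.

Yes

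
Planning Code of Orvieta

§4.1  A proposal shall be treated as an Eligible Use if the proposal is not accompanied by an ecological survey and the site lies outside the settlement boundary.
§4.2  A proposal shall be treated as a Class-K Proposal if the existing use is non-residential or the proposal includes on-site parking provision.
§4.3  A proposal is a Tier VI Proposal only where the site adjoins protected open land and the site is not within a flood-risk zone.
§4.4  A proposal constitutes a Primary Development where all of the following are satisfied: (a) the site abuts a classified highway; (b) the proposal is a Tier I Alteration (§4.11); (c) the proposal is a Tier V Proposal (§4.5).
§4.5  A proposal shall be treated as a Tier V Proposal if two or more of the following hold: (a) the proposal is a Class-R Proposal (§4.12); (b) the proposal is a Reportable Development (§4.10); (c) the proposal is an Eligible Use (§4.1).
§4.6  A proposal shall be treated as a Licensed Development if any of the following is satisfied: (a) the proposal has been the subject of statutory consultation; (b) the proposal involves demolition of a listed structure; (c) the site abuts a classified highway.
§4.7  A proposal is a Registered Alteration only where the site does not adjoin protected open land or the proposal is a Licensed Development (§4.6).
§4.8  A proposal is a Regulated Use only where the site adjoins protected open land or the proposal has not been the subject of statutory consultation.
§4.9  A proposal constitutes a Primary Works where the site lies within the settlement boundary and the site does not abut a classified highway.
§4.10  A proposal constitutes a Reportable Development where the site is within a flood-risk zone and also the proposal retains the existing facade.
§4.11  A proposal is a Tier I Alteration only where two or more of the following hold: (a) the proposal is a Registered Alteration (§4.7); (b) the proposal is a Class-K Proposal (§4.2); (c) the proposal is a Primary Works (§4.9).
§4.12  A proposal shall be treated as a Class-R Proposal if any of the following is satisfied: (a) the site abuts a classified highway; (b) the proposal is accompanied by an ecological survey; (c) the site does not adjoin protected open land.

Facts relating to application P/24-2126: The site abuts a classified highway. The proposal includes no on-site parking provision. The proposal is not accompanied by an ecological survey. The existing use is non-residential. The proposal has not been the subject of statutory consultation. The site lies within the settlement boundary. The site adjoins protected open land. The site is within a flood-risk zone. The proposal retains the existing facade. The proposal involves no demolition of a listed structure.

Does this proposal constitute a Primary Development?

Yes

§4.6 — Licensed Development: [the proposal has been the subject of statutory consultation? no] OR [the proposal involves demolition of a listed structure? no] OR [the site abuts a classified highway? yes] → satisfied.
§4.7 — Registered Alteration: [the site does not adjoin protected open land? no] OR [Licensed Development (§4.6)? yes] → satisfied.
§4.2 — Class-K Proposal: [the existing use is non-residential? yes] OR [the proposal includes on-site parking provision? no] → satisfied.
§4.9 — Primary Works: [the site lies within the settlement boundary? yes] AND [the site does not abut a classified highway? no] → not satisfied.
§4.11 — Tier I Alteration: Registered Alteration (§4.7)? yes; Class-K Proposal (§4.2)? yes; Primary Works (§4.9)? no — 2 of 3 hold (need ≥2) → satisfied.
§4.12 — Class-R Proposal: [the site abuts a classified highway? yes] OR [the proposal is accompanied by an ecological survey? no] OR [the site does not adjoin protected open land? no] → satisfied.
§4.10 — Reportable Development: [the site is within a flood-risk zone? yes] AND [the proposal retains the existing facade? yes] → satisfied.
§4.1 — Eligible Use: [the proposal is not accompanied by an ecological survey? yes] AND [the site lies outside the settlement boundary? no] → not satisfied.
§4.5 — Tier V Proposal: Class-R Proposal (§4.12)? yes; Reportable Development (§4.10)? yes; Eligible Use (§4.1)? no — 2 of 3 hold (need ≥2) → satisfied.
§4.4 — Primary Development: [the site abuts a classified highway? yes] AND [Tier I Alteration (§4.11)? yes] AND [Tier V Proposal (§4.5)? yes] → satisfied.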